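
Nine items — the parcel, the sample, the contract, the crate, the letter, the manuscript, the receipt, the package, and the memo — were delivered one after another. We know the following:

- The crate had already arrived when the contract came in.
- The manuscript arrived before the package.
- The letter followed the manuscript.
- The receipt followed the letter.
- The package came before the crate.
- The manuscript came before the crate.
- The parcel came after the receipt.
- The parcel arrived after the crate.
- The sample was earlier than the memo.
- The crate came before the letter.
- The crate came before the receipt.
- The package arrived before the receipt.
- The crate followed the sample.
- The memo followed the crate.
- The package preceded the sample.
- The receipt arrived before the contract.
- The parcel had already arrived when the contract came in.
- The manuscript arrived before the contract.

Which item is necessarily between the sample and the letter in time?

the crate

Tracing the constraints gives the sample → the crate → the letter, so the crate sits after the sample and before the letter.
No other item is forced both after the sample and before the letter.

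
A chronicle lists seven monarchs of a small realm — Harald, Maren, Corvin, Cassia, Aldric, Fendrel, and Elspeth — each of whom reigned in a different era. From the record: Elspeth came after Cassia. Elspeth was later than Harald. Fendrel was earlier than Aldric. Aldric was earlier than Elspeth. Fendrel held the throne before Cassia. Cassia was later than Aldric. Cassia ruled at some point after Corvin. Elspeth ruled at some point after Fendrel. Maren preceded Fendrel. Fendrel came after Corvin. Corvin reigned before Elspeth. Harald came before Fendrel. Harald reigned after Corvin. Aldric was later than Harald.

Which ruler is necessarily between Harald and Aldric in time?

Tracing the constraints gives Harald → Fendrel → Aldric, so Fendrel sits after Harald and before Aldric.
No other ruler is forced both after Harald and before Aldric.

Fendrel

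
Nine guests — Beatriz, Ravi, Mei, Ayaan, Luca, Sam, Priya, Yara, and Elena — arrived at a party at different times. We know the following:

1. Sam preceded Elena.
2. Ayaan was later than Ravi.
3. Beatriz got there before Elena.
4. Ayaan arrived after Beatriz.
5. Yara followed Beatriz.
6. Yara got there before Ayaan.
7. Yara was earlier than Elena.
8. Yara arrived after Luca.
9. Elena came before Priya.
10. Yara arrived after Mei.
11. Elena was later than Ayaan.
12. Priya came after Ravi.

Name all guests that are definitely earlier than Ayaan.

Directly stated before Ayaan: Beatriz, Ravi, and Yara.
Luca reaches Ayaan via Luca → Yara → Ayaan.
Mei reaches Ayaan via Mei → Yara → Ayaan.
No chain forces Elena (or any of the others) ahead of Ayaan.

Beatriz, Luca, Mei, Ravi, Yara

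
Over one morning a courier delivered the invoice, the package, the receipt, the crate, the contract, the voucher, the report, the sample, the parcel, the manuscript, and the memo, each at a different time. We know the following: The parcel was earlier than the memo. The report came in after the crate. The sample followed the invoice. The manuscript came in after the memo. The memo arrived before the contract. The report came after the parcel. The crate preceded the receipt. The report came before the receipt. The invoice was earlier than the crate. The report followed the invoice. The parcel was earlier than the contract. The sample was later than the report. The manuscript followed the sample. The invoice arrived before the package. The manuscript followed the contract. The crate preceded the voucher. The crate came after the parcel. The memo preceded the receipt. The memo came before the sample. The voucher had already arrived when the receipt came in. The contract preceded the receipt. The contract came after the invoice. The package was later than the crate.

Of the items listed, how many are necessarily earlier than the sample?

Directly stated before the sample: the invoice, the memo, and the report.
The crate reaches the sample via the crate → the report → the sample.
The parcel reaches the sample via the parcel → the report → the sample.
No chain forces the contract (or any of the others) ahead of the sample.
That's the crate, the invoice, the memo, the parcel, and the report — 5 in all.

5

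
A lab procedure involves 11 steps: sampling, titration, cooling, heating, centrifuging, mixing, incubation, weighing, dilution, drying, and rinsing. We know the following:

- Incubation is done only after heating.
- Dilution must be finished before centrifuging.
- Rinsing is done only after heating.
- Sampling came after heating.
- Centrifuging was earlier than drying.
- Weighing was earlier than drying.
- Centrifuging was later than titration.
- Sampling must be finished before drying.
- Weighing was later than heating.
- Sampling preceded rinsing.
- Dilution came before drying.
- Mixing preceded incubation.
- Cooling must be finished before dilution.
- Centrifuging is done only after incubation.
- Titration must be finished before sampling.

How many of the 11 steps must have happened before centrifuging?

6

Directly stated before centrifuging: dilution, incubation, and titration.
Cooling reaches centrifuging via cooling → dilution → centrifuging.
Heating reaches centrifuging via heating → incubation → centrifuging.
Mixing reaches centrifuging via mixing → incubation → centrifuging.
No chain forces drying (or any of the others) ahead of centrifuging.
That's cooling, dilution, heating, incubation, mixing, and titration — 6 in all.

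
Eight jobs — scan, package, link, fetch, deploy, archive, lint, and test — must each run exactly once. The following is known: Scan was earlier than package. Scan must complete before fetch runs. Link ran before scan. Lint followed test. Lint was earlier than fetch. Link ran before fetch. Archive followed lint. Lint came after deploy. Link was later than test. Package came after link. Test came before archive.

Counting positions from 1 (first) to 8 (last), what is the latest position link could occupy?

Link must come before fetch, package, and scan — 3 stages forced after it.
Everything else can be placed before link in some valid order, so link can sit as late as position 8 − 3 = 5.

5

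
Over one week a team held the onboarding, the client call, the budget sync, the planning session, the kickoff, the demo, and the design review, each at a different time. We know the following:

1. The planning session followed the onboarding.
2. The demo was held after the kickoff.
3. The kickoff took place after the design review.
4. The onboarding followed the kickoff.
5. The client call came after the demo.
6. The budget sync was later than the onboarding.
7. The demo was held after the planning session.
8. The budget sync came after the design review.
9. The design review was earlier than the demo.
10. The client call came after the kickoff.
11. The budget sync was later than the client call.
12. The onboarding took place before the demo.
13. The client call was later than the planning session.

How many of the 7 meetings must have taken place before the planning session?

3

Directly stated before the planning session: the onboarding.
The design review reaches the planning session via the design review → the kickoff → the onboarding → the planning session.
The kickoff reaches the planning session via the kickoff → the onboarding → the planning session.
No chain forces the client call (or any of the others) ahead of the planning session.
That's the design review, the kickoff, and the onboarding — 3 in all.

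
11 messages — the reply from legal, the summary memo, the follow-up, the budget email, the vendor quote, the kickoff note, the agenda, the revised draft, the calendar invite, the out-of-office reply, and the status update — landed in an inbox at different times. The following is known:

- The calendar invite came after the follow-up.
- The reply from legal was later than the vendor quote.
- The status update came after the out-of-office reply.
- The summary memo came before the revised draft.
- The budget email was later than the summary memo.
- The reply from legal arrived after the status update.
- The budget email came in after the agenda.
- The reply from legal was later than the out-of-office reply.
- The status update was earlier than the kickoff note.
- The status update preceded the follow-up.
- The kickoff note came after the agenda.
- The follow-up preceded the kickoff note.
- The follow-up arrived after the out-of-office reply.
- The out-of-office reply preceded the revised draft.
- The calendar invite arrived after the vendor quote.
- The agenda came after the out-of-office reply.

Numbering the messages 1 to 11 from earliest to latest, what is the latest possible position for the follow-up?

9

The follow-up must come before the calendar invite and the kickoff note — 2 messages forced after it.
Everything else can be placed before the follow-up in some valid order, so the follow-up can sit as late as position 11 − 2 = 9.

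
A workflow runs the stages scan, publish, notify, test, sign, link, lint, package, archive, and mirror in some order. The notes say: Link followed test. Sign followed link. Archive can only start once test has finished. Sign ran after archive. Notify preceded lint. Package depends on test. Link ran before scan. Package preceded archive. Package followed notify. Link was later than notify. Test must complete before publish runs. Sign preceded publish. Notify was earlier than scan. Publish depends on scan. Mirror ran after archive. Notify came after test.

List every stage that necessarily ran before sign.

archive, link, notify, package, test

Directly stated before sign: archive and link.
Notify reaches sign via notify → link → sign.
Package reaches sign via package → archive → sign.
Test reaches sign via test → link → sign.
No chain forces lint (or any of the others) ahead of sign.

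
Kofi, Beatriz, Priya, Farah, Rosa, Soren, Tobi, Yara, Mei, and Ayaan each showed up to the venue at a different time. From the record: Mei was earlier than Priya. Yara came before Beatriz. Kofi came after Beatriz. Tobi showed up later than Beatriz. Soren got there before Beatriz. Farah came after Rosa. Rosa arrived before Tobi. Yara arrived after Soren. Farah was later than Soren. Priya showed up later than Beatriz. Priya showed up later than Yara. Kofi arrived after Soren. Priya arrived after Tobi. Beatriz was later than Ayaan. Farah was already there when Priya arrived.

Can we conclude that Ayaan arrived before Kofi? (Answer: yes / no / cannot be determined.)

yes

Chain the constraints: Ayaan → Beatriz → Kofi. Each link is directly stated, so Ayaan comes before Kofi.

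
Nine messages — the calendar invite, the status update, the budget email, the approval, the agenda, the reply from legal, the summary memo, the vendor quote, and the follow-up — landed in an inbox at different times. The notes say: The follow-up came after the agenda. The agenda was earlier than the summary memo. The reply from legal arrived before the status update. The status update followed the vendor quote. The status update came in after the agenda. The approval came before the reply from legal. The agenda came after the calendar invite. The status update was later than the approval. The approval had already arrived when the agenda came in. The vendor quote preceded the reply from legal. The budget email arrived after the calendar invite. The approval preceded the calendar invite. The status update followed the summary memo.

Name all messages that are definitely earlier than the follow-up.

the agenda, the approval, the calendar invite

Directly stated before the follow-up: the agenda.
The approval reaches the follow-up via the approval → the agenda → the follow-up.
The calendar invite reaches the follow-up via the calendar invite → the agenda → the follow-up.
No chain forces the reply from legal (or any of the others) ahead of the follow-up.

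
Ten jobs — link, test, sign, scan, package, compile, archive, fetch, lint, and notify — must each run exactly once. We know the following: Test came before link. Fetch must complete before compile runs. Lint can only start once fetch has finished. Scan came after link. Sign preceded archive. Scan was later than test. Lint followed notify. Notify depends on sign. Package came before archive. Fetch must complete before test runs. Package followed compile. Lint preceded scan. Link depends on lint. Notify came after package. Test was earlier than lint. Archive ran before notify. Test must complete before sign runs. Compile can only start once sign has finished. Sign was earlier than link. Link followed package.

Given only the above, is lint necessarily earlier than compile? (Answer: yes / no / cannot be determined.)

no

Tracing the constraints gives compile → package → notify → lint, so compile must come before lint.
That means lint cannot be before compile.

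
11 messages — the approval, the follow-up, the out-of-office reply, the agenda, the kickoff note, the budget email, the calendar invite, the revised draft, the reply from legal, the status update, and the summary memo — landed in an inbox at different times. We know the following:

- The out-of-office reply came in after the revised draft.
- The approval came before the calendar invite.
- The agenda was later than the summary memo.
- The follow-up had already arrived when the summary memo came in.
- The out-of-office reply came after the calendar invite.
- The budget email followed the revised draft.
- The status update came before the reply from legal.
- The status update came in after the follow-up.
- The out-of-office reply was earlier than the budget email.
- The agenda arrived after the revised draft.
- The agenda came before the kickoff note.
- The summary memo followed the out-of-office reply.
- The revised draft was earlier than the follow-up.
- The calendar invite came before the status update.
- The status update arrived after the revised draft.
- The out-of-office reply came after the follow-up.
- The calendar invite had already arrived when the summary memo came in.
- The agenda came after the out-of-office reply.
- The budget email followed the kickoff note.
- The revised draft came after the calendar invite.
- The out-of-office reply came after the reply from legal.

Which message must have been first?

the approval

The approval has a chain of constraints placing it before every other message, so the approval must be first.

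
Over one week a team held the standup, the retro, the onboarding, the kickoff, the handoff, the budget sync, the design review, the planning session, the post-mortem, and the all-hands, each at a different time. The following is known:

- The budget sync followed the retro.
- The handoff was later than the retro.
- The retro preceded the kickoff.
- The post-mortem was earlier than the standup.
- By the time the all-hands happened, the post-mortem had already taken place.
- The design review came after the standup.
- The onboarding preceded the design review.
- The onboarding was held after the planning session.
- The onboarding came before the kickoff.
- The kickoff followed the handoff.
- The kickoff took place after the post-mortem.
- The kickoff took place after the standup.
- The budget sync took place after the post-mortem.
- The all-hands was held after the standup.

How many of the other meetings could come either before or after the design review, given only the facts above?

5

Forced before the design review: the onboarding, the planning session, the post-mortem, and the standup.
That leaves the all-hands, the budget sync, the handoff, the kickoff, and the retro with no forced order relative to the design review — 5.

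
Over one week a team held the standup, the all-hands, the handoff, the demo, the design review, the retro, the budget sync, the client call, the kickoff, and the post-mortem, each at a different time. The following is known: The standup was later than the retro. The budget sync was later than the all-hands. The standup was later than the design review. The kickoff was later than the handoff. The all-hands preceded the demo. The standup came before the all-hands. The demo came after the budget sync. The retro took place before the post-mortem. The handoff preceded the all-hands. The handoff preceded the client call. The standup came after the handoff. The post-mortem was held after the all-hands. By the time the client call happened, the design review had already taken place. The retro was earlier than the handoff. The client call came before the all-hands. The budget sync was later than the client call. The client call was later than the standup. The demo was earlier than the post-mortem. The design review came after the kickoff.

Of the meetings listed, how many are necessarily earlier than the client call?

5

Directly stated before the client call: the design review, the handoff, and the standup.
The kickoff reaches the client call via the kickoff → the design review → the client call.
The retro reaches the client call via the retro → the standup → the client call.
That's the design review, the handoff, the kickoff, the retro, and the standup — 5 in all.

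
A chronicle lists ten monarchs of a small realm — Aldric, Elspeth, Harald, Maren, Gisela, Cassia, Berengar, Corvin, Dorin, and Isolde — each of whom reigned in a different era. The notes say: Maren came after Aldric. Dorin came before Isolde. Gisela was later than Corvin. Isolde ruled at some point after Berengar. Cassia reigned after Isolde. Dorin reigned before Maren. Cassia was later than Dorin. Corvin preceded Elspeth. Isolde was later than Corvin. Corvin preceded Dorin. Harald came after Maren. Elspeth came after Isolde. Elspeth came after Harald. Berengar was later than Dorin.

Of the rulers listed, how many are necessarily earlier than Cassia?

Directly stated before Cassia: Dorin and Isolde.
Berengar reaches Cassia via Berengar → Isolde → Cassia.
Corvin reaches Cassia via Corvin → Isolde → Cassia.
No chain forces Elspeth (or any of the others) ahead of Cassia.
That's Berengar, Corvin, Dorin, and Isolde — 4 in all.

4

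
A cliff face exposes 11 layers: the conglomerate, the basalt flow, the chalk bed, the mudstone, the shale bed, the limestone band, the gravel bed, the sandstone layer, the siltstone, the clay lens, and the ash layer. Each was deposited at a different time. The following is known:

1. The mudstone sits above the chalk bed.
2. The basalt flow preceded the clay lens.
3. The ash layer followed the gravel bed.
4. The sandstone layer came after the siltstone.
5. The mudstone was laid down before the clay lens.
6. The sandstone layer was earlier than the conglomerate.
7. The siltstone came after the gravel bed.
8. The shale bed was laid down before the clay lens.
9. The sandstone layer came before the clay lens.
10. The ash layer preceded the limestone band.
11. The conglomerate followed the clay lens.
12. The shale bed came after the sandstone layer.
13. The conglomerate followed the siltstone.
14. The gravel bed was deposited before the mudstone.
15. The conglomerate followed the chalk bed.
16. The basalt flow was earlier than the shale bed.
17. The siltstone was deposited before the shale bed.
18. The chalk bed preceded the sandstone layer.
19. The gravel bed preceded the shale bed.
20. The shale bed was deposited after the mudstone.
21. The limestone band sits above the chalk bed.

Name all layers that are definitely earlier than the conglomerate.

Directly stated before the conglomerate: the chalk bed, the clay lens, the sandstone layer, and the siltstone.
The basalt flow reaches the conglomerate via the basalt flow → the clay lens → the conglomerate.
The gravel bed reaches the conglomerate via the gravel bed → the siltstone → the conglomerate.
The mudstone reaches the conglomerate via the mudstone → the clay lens → the conglomerate.
Likewise the shale bed reaches the conglomerate by chaining the stated constraints.

the basalt flow, the chalk bed, the clay lens, the gravel bed, the mudstone, the sandstone layer, the shale bed, the siltstone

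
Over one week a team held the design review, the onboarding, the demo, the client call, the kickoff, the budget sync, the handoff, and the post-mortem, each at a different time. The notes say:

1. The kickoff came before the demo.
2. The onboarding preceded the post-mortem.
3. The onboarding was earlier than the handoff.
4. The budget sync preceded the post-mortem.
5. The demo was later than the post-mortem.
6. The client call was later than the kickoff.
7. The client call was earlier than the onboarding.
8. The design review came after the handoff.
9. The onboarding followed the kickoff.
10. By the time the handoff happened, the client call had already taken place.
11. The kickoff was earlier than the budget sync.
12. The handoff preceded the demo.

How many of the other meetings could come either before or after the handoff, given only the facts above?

2

Forced before the handoff: the client call, the kickoff, and the onboarding; forced after the handoff: the demo and the design review.
That leaves the budget sync and the post-mortem with no forced order relative to the handoff — 2.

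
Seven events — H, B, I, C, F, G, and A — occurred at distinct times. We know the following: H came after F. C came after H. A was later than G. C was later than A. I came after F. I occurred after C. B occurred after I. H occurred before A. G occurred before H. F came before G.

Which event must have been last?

B

Every other event has a chain of constraints placing it before B, so B is last.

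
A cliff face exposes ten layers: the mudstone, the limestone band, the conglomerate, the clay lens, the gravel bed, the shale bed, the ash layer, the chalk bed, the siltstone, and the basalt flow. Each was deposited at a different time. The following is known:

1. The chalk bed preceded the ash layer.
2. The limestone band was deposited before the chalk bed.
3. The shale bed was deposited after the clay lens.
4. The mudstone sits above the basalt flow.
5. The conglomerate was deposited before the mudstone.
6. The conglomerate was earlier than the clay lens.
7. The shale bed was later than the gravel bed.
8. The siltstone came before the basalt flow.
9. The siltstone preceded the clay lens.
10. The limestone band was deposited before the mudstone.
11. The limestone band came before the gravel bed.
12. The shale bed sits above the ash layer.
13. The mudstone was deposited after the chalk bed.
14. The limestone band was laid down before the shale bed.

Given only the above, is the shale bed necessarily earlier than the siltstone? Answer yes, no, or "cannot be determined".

Tracing the constraints gives the siltstone → the clay lens → the shale bed, so the siltstone must come before the shale bed.
That means the shale bed cannot be before the siltstone.

no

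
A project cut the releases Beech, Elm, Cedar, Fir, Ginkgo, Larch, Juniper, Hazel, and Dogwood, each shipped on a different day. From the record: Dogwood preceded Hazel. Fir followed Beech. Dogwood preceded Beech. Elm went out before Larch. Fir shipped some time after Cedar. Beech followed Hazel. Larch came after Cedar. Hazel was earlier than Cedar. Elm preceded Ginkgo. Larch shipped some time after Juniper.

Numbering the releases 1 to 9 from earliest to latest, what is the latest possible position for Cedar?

Cedar must come before Fir and Larch — 2 releases forced after it.
Everything else can be placed before Cedar in some valid order, so Cedar can sit as late as position 9 − 2 = 7.

7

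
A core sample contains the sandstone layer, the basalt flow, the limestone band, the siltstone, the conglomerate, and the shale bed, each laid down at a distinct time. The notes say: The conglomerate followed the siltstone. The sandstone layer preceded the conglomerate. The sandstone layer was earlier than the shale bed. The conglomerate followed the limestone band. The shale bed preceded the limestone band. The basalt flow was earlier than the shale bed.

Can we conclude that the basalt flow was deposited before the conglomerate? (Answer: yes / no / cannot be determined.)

yes

Chain the constraints: the basalt flow → the shale bed → the limestone band → the conglomerate. Each link is directly stated, so the basalt flow comes before the conglomerate.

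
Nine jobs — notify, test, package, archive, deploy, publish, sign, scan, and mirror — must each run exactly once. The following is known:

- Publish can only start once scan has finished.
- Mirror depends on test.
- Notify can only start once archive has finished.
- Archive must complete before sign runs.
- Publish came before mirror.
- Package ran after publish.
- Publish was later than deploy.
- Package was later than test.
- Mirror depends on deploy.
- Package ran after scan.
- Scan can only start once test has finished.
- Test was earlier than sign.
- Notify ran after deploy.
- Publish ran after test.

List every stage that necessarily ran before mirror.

deploy, publish, scan, test

Directly stated before mirror: deploy, publish, and test.
Scan reaches mirror via scan → publish → mirror.
No chain forces archive (or any of the others) ahead of mirror.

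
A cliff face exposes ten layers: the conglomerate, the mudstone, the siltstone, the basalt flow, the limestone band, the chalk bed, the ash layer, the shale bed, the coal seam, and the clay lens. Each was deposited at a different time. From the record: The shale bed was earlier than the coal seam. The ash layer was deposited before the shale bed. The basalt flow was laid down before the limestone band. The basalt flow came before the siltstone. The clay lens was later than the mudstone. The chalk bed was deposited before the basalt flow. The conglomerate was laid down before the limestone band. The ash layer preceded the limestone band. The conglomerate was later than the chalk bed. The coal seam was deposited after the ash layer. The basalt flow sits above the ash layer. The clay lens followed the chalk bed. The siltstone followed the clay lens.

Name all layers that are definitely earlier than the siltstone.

Directly stated before the siltstone: the basalt flow and the clay lens.
The ash layer reaches the siltstone via the ash layer → the basalt flow → the siltstone.
The chalk bed reaches the siltstone via the chalk bed → the basalt flow → the siltstone.
The mudstone reaches the siltstone via the mudstone → the clay lens → the siltstone.

the ash layer, the basalt flow, the chalk bed, the clay lens, the mudstone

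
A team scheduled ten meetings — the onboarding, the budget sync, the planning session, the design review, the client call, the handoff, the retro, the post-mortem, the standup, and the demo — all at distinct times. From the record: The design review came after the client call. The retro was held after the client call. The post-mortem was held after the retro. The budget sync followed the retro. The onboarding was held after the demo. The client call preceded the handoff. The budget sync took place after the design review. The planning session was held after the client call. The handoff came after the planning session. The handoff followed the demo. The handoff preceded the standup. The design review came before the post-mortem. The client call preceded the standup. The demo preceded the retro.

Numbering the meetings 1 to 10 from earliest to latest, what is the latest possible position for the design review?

8

The design review must come before the budget sync and the post-mortem — 2 meetings forced after it.
Everything else can be placed before the design review in some valid order, so the design review can sit as late as position 10 − 2 = 8.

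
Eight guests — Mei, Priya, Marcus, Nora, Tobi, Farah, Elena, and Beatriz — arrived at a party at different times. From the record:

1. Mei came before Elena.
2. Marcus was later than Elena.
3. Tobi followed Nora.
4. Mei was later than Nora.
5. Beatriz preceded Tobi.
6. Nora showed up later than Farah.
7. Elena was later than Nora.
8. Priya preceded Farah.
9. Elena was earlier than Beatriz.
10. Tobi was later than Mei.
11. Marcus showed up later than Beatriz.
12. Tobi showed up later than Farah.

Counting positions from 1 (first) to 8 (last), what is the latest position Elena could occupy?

Elena must come before Beatriz, Marcus, and Tobi — 3 guests forced after them.
Everything else can be placed before Elena in some valid order, so Elena can sit as late as position 8 − 3 = 5.

5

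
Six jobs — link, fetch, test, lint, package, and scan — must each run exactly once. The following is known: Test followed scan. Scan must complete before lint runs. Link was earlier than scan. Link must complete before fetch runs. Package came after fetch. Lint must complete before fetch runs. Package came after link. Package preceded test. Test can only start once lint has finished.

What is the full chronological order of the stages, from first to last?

link, scan, lint, fetch, package, test

The constraints fix every adjacent pair, so only one ordering works:
link → scan → lint → fetch → package → test.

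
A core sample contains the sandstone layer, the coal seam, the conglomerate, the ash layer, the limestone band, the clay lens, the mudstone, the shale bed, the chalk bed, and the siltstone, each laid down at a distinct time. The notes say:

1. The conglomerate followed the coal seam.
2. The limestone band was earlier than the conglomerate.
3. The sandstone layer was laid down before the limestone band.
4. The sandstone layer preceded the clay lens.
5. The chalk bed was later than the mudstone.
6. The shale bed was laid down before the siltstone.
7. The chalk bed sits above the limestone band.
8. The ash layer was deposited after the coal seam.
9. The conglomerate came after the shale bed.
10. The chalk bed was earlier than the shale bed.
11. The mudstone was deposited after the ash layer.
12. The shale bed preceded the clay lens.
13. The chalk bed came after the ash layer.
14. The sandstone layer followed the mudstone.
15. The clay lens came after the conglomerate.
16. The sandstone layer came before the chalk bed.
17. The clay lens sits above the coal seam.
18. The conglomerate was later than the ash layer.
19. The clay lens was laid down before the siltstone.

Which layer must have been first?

The coal seam has a chain of constraints placing it before every other layer, so the coal seam must be first.

the coal seam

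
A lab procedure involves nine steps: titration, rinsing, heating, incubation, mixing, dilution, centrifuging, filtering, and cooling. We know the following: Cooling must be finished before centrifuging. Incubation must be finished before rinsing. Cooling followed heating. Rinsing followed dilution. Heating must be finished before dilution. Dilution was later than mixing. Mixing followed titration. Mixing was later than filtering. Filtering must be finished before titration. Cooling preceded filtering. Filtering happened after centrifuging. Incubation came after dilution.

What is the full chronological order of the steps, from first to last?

The constraints fix every adjacent pair, so only one ordering works:
heating → cooling → centrifuging → filtering → titration → mixing → dilution → incubation → rinsing.

heating, cooling, centrifuging, filtering, titration, mixing, dilution, incubation, rinsing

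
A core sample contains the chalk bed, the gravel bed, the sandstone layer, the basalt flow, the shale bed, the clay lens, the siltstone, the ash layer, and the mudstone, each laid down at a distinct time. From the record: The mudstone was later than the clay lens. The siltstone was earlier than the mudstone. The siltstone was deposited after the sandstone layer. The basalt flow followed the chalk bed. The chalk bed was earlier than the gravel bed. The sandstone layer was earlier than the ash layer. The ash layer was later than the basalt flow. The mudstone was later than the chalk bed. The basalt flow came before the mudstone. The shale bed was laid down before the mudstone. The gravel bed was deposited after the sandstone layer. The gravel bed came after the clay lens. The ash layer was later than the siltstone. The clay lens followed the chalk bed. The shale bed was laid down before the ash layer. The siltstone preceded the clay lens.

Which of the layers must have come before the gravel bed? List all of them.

the chalk bed, the clay lens, the sandstone layer, the siltstone

Directly stated before the gravel bed: the chalk bed, the clay lens, and the sandstone layer.
The siltstone reaches the gravel bed via the siltstone → the clay lens → the gravel bed.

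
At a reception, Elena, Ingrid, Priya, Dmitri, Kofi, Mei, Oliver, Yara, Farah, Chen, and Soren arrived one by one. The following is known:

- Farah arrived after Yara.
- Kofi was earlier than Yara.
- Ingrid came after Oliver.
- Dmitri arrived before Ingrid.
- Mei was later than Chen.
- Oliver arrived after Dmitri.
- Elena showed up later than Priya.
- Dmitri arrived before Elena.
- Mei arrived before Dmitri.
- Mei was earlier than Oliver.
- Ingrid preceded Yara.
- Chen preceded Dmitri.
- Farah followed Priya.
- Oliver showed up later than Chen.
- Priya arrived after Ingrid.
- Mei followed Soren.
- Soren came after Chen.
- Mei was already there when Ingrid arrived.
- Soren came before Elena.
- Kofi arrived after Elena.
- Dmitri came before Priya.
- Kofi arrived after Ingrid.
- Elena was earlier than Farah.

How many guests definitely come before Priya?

Directly stated before Priya: Dmitri and Ingrid.
Chen reaches Priya via Chen → Dmitri → Priya.
Mei reaches Priya via Mei → Ingrid → Priya.
Oliver reaches Priya via Oliver → Ingrid → Priya.
Likewise Soren reaches Priya by chaining the stated constraints.
That's Chen, Dmitri, Ingrid, Mei, Oliver, and Soren — 6 in all.

6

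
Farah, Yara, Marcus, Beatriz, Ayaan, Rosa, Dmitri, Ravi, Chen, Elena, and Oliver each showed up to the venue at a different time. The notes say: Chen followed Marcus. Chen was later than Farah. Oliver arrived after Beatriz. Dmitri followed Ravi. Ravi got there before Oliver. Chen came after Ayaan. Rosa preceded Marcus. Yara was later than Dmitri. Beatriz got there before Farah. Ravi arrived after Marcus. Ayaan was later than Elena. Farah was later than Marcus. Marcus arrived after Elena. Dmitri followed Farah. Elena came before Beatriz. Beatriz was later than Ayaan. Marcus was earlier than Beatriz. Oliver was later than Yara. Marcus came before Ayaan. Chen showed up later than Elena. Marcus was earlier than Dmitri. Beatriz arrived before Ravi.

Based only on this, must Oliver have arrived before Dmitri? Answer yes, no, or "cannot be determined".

no

Tracing the constraints gives Dmitri → Yara → Oliver, so Dmitri must come before Oliver.
That means Oliver cannot be before Dmitri.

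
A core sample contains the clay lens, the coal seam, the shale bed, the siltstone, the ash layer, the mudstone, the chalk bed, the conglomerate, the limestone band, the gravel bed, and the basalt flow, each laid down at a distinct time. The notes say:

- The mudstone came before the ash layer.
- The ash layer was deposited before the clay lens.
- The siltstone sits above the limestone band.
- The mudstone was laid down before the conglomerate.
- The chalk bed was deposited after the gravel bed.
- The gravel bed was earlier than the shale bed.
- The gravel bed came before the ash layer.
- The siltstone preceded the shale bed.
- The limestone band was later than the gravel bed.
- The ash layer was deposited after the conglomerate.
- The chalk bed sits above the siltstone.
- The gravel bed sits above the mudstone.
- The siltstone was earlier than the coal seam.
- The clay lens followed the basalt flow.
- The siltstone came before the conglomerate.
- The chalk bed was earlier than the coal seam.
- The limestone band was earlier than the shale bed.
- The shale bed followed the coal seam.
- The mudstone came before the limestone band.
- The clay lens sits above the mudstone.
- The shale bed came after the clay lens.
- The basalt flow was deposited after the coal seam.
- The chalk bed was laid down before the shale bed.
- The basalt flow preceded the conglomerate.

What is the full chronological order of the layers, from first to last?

the mudstone, the gravel bed, the limestone band, the siltstone, the chalk bed, the coal seam, the basalt flow, the conglomerate, the ash layer, the clay lens, the shale bed

The constraints fix every adjacent pair, so only one ordering works:
the mudstone → the gravel bed → the limestone band → the siltstone → the chalk bed → the coal seam → the basalt flow → the conglomerate → the ash layer → the clay lens → the shale bed.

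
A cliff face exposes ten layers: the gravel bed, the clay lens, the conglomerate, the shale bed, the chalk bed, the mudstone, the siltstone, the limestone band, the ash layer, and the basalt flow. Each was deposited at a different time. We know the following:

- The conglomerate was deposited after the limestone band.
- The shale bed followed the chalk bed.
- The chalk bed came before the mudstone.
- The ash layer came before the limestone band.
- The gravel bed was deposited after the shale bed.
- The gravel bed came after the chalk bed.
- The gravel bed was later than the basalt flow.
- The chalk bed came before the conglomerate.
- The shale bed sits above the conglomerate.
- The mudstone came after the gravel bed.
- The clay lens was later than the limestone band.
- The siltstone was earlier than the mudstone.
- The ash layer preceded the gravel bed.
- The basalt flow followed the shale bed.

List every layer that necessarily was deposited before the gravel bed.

Directly stated before the gravel bed: the ash layer, the basalt flow, the chalk bed, and the shale bed.
The conglomerate reaches the gravel bed via the conglomerate → the shale bed → the gravel bed.
The limestone band reaches the gravel bed via the limestone band → the conglomerate → the shale bed → the gravel bed.
No chain forces the clay lens (or any of the others) ahead of the gravel bed.

the ash layer, the basalt flow, the chalk bed, the conglomerate, the limestone band, the shale bed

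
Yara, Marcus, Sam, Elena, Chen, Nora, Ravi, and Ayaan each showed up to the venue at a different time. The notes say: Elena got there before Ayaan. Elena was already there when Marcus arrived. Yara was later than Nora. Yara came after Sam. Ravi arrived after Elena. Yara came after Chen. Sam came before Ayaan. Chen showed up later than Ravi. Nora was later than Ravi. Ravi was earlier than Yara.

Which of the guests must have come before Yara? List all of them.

Directly stated before Yara: Chen, Nora, Ravi, and Sam.
Elena reaches Yara via Elena → Ravi → Yara.
No chain forces Ayaan (or any of the others) ahead of Yara.

Chen, Elena, Nora, Ravi, Sam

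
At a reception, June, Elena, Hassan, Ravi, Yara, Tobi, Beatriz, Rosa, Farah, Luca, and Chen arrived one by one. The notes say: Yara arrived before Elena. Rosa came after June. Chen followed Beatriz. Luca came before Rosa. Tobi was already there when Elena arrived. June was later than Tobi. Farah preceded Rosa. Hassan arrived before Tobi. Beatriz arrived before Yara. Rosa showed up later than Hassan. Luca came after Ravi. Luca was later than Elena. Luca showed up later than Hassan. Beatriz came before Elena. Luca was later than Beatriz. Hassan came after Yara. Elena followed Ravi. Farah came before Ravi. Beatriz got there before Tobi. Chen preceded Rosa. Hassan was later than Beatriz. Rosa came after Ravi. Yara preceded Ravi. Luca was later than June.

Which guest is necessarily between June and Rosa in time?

Luca

Tracing the constraints gives June → Luca → Rosa, so Luca sits after June and before Rosa.
No other guest is forced both after June and before Rosa.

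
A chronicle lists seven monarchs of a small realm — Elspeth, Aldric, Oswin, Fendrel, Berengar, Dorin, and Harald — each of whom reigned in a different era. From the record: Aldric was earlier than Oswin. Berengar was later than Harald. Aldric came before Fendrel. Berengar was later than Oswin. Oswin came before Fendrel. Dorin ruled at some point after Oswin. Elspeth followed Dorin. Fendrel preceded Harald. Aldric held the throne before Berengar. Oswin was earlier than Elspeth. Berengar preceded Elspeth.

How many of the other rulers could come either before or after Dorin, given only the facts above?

3

Forced before Dorin: Aldric and Oswin; forced after Dorin: Elspeth.
That leaves Berengar, Fendrel, and Harald with no forced order relative to Dorin — 3.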